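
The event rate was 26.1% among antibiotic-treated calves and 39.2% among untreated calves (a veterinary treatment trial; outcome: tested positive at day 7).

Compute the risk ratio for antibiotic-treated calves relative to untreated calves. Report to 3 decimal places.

RR = 0.2610 / 0.3920 = 0.666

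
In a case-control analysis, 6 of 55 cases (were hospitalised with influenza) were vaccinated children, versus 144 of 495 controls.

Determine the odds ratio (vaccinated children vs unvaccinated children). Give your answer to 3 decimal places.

OR = (6 × 351) / (144 × 49) = 2106/7056 ≈ 0.298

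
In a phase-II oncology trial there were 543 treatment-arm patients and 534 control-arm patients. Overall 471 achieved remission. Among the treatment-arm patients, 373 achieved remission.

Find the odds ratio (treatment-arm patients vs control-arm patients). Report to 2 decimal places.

treatment-arm patients without the outcome: 543 − 373 = 170
control-arm patients with the outcome: 471 − 373 = 98
control-arm patients without the outcome: 534 − 98 = 436
OR = (373 × 436) / (170 × 98) = 162628/16660 ≈ 9.76

9.76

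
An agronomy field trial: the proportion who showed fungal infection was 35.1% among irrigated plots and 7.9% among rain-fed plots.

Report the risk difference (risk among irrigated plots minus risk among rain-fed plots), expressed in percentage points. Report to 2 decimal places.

RD: 27.20

risk difference = 0.3510 − 0.0790 = 0.2720 → 27.20 percentage points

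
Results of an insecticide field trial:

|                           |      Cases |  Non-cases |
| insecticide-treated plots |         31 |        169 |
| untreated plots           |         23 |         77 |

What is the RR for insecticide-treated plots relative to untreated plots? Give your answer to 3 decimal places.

0.674

risk, insecticide-treated plots = 31/200 = 0.1550
risk, untreated plots = 23/100 = 0.2300
RR = 0.1550 / 0.2300 = 0.674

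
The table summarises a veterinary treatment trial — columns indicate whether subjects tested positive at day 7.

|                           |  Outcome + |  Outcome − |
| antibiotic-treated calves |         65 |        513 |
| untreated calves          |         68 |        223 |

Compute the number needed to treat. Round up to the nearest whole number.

9

risk, antibiotic-treated calves = 65/578 = 0.112457
risk, untreated calves = 68/291 = 0.233677
absolute risk difference = 0.121220
1 / 0.121220 = 8.249 → round up → 9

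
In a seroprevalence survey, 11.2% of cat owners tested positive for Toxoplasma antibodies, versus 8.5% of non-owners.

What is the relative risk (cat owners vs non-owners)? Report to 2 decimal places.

RR = 0.1120 / 0.0850 = 1.32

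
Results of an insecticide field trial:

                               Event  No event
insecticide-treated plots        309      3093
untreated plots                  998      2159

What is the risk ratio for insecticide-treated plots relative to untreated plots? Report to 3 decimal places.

0.287

risk, insecticide-treated plots = 309/3402 = 0.0908
risk, untreated plots = 998/3157 = 0.3161
RR = 0.0908 / 0.3161 = 0.287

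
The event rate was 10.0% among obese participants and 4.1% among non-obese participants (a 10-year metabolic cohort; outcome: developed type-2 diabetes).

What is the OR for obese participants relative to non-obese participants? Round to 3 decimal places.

odds, obese participants = 0.10000/0.90000 = 0.11111
odds, non-obese participants = 0.04100/0.95900 = 0.04275
OR = 0.11111 / 0.04275 = 2.599

2.599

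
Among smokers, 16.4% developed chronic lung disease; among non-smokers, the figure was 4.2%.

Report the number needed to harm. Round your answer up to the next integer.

9

absolute risk difference = 0.122000
1 / 0.122000 = 8.197 → round up → 9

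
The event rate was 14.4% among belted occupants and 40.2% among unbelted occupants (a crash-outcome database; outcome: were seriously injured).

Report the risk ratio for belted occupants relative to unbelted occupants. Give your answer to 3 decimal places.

RR = 0.1440 / 0.4020 = 0.358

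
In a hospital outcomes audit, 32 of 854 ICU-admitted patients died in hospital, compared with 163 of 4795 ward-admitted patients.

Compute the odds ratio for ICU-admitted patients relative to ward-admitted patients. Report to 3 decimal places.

1.106

odds, ICU-admitted patients = 32/822 = 0.03893
odds, ward-admitted patients = 163/4632 = 0.03519
OR = 0.03893 / 0.03519 = 1.106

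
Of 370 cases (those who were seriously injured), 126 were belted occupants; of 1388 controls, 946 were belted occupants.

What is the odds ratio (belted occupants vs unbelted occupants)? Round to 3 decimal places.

OR ≈ 0.241

odds, belted occupants = 126/946 = 0.1332
odds, unbelted occupants = 244/442 = 0.5520
OR = 0.1332 / 0.5520 = 0.241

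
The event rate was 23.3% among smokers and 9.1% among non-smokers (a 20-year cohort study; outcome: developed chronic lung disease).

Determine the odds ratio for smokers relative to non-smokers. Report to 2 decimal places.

odds, smokers = 0.2330/0.7670 = 0.3038
odds, non-smokers = 0.0910/0.9090 = 0.1001
OR = 0.3038 / 0.1001 = 3.03

3.03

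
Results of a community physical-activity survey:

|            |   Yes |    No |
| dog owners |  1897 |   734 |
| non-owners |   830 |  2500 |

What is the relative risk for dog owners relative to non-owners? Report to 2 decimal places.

RR ≈ 2.89

risk, dog owners = 1897/2631 = 0.7210
risk, non-owners = 830/3330 = 0.2492
RR = 0.7210 / 0.2492 = 2.89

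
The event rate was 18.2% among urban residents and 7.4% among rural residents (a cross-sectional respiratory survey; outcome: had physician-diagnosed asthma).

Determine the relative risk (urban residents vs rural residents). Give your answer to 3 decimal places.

RR = 0.1820 / 0.0740 = 2.459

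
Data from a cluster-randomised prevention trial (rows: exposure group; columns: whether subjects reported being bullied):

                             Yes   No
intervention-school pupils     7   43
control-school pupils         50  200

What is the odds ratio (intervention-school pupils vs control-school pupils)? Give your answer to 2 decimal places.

OR = (7 × 200) / (43 × 50) = 1400/2150 ≈ 0.65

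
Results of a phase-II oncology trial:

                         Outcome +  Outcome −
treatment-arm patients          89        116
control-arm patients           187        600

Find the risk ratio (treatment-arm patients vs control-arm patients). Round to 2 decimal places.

1.83

risk, treatment-arm patients = 89/205 = 0.4341
risk, control-arm patients = 187/787 = 0.2376
RR = 0.4341 / 0.2376 = 1.83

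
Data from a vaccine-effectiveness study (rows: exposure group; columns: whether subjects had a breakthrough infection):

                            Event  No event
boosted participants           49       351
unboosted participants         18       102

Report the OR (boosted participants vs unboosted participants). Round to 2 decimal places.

OR = (49 × 102) / (351 × 18) = 4998/6318 ≈ 0.79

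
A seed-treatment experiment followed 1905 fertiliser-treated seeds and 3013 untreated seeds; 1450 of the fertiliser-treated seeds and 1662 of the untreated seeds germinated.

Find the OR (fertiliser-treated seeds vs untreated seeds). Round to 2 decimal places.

OR = (1450 × 1351) / (455 × 1662) = 1958950/756210 ≈ 2.59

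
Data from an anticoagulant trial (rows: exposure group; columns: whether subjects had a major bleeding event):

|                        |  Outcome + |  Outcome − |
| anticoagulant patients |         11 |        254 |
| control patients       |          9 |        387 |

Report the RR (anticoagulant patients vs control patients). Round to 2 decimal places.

RR: 1.83

risk, anticoagulant patients = 11/265 = 0.04151
risk, control patients = 9/396 = 0.02273
RR = 0.04151 / 0.02273 = 1.83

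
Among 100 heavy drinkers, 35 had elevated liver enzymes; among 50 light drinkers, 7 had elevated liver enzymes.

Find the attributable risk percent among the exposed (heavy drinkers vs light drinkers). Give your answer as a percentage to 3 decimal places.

risk, heavy drinkers = 35/100 = 0.3500
risk, light drinkers = 7/50 = 0.1400
AR% = (0.3500 − 0.1400) / 0.3500 = 0.6000 → 60.000%

60.000%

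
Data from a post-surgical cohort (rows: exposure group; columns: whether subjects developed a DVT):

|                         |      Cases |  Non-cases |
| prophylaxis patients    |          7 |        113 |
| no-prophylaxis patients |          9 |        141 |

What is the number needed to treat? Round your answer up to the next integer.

risk, prophylaxis patients = 7/120 = 0.058333
risk, no-prophylaxis patients = 9/150 = 0.060000
absolute risk difference = 0.001667
1 / 0.001667 = 599.880 → round up → 600

600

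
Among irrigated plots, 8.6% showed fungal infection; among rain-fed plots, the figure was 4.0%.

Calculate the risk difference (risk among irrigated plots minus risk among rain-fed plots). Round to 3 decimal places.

risk difference = 0.08600 − 0.04000 = 0.046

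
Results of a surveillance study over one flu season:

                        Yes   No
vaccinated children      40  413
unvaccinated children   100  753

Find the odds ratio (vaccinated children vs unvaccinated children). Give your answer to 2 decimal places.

odds, vaccinated children = 40/413 = 0.0969
odds, unvaccinated children = 100/753 = 0.1328
OR = 0.0969 / 0.1328 = 0.73

0.73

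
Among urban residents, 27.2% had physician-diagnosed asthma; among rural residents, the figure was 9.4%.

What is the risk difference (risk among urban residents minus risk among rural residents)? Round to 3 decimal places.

risk difference = 0.2720 − 0.0940 = 0.178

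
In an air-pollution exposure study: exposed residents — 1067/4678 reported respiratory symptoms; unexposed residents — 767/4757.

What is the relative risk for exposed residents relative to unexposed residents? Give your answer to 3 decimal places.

risk, exposed residents = 1067/4678 = 0.2281
risk, unexposed residents = 767/4757 = 0.1612
RR = 0.2281 / 0.1612 = 1.415

RR: 1.415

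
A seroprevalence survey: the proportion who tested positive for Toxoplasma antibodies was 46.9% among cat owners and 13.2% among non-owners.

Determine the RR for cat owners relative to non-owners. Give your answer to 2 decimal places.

RR = 0.4690 / 0.1320 = 3.55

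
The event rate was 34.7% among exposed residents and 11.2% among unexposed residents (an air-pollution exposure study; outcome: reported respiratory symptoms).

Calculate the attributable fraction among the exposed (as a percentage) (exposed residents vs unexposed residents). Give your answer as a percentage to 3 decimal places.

AR% = (0.3470 − 0.1120) / 0.3470 = 0.6772 → 67.723%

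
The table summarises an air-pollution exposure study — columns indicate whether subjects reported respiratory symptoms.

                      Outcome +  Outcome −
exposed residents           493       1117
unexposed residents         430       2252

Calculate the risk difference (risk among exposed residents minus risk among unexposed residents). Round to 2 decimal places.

risk, exposed residents = 493/1610 = 0.3062
risk, unexposed residents = 430/2682 = 0.1603
risk difference = 0.3062 − 0.1603 = 0.15

0.15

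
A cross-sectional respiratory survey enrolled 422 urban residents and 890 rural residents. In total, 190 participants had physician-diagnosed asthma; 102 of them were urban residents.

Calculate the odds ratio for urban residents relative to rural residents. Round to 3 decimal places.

urban residents without the outcome: 422 − 102 = 320
rural residents with the outcome: 190 − 102 = 88
rural residents without the outcome: 890 − 88 = 802
OR = (102 × 802) / (320 × 88) = 81804/28160 ≈ 2.905

OR: 2.905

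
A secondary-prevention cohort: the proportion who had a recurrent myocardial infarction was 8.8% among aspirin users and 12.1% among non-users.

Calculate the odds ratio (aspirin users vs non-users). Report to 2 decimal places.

0.70

odds, aspirin users = 0.0880/0.9120 = 0.0965
odds, non-users = 0.1210/0.8790 = 0.1377
OR = 0.0965 / 0.1377 = 0.70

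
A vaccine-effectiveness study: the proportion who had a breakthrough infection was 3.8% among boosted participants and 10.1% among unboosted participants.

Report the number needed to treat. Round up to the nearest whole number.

absolute risk difference = 0.063000
1 / 0.063000 = 15.873 → round up → 16

NNT ≈ 16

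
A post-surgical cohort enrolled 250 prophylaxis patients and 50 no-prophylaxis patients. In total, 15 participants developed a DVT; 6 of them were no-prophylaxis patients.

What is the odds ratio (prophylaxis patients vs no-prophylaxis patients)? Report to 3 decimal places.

prophylaxis patients with the outcome: 15 − 6 = 9
prophylaxis patients without the outcome: 250 − 9 = 241
no-prophylaxis patients without the outcome: 50 − 6 = 44
odds, prophylaxis patients = 9/241 = 0.03734
odds, no-prophylaxis patients = 6/44 = 0.13636
OR = 0.03734 / 0.13636 = 0.274

OR: 0.274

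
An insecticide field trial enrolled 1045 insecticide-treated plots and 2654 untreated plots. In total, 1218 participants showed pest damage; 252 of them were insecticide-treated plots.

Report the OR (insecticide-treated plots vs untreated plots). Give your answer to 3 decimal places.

insecticide-treated plots without the outcome: 1045 − 252 = 793
untreated plots with the outcome: 1218 − 252 = 966
untreated plots without the outcome: 2654 − 966 = 1688
odds, insecticide-treated plots = 252/793 = 0.3178
odds, untreated plots = 966/1688 = 0.5723
OR = 0.3178 / 0.5723 = 0.555

0.555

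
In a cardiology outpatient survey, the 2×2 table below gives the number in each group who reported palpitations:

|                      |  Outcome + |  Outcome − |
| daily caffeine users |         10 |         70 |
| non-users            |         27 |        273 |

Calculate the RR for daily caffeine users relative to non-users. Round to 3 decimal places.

1.389

risk, daily caffeine users = 10/80 = 0.1250
risk, non-users = 27/300 = 0.0900
RR = 0.1250 / 0.0900 = 1.389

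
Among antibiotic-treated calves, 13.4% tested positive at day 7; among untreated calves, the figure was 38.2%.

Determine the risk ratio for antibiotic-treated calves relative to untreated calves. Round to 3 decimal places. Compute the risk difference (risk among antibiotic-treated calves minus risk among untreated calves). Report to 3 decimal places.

RR = 0.351; RD = -0.248

RR = 0.1340 / 0.3820 = 0.351
risk difference = 0.1340 − 0.3820 = -0.248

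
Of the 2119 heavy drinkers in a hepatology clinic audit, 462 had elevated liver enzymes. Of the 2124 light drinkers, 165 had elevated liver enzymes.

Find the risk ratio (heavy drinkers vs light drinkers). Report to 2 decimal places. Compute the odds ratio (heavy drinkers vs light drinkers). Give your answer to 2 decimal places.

risk, heavy drinkers = 462/2119 = 0.2180
risk, light drinkers = 165/2124 = 0.0777
RR = 0.2180 / 0.0777 = 2.81
OR = (462 × 1959) / (1657 × 165) = 905058/273405 ≈ 3.31

RR = 2.81; OR = 3.31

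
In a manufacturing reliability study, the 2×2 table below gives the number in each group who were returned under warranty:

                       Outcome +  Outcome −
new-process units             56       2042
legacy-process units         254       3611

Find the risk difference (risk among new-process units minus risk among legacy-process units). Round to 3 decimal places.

risk, new-process units = 56/2098 = 0.02669
risk, legacy-process units = 254/3865 = 0.06572
risk difference = 0.02669 − 0.06572 = -0.039

RD = -0.039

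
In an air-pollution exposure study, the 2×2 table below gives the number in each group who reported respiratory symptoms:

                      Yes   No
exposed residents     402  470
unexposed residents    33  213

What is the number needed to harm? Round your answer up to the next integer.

risk, exposed residents = 402/872 = 0.461009
risk, unexposed residents = 33/246 = 0.134146
absolute risk difference = 0.326863
1 / 0.326863 = 3.059 → round up → 4

4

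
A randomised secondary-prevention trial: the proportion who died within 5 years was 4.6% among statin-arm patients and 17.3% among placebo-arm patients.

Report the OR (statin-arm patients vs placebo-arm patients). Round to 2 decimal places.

0.23

odds, statin-arm patients = 0.04600/0.95400 = 0.04822
odds, placebo-arm patients = 0.17300/0.82700 = 0.20919
OR = 0.04822 / 0.20919 = 0.23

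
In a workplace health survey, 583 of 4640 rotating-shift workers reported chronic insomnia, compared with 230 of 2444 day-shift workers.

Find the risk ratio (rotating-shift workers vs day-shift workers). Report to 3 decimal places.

RR: 1.335

risk, rotating-shift workers = 583/4640 = 0.1256
risk, day-shift workers = 230/2444 = 0.0941
RR = 0.1256 / 0.0941 = 1.335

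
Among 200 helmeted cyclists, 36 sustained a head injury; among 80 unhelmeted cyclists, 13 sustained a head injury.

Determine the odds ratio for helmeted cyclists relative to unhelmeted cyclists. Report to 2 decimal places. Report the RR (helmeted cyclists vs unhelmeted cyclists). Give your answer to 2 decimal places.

odds, helmeted cyclists = 36/164 = 0.2195
odds, unhelmeted cyclists = 13/67 = 0.1940
OR = 0.2195 / 0.1940 = 1.13
risk, helmeted cyclists = 36/200 = 0.1800
risk, unhelmeted cyclists = 13/80 = 0.1625
RR = 0.1800 / 0.1625 = 1.11

OR = 1.13; RR = 1.11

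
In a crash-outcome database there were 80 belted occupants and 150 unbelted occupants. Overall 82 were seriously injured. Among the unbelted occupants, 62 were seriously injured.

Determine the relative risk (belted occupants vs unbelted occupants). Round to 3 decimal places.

belted occupants with the outcome: 82 − 62 = 20
belted occupants without the outcome: 80 − 20 = 60
unbelted occupants without the outcome: 150 − 62 = 88
risk, belted occupants = 20/80 = 0.2500
risk, unbelted occupants = 62/150 = 0.4133
RR = 0.2500 / 0.4133 = 0.605

RR: 0.605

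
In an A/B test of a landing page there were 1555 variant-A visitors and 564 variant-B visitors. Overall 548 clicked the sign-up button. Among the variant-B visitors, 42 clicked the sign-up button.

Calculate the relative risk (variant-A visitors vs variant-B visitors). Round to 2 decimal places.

RR: 4.37

variant-A visitors with the outcome: 548 − 42 = 506
variant-A visitors without the outcome: 1555 − 506 = 1049
variant-B visitors without the outcome: 564 − 42 = 522
risk, variant-A visitors = 506/1555 = 0.3254
risk, variant-B visitors = 42/564 = 0.0745
RR = 0.3254 / 0.0745 = 4.37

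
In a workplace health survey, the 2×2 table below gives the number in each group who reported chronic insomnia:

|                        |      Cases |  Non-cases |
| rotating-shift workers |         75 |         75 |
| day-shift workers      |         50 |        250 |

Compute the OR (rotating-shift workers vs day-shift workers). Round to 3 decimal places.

odds, rotating-shift workers = 75/75 = 1.0000
odds, day-shift workers = 50/250 = 0.2000
OR = 1.0000 / 0.2000 = 5.000

5.000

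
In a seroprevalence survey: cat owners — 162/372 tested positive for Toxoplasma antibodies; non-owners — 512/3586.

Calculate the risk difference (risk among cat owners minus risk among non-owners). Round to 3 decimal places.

risk, cat owners = 162/372 = 0.4355
risk, non-owners = 512/3586 = 0.1428
risk difference = 0.4355 − 0.1428 = 0.293

0.293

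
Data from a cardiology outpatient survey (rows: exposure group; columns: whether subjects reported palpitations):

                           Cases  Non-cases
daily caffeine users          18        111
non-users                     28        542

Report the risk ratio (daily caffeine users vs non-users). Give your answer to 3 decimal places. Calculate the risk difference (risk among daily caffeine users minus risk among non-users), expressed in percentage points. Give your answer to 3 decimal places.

risk, daily caffeine users = 18/129 = 0.13953
risk, non-users = 28/570 = 0.04912
RR = 0.13953 / 0.04912 = 2.841
risk difference = 0.13953 − 0.04912 = 0.09041 → 9.041 percentage points

RR = 2.841; RD = 9.041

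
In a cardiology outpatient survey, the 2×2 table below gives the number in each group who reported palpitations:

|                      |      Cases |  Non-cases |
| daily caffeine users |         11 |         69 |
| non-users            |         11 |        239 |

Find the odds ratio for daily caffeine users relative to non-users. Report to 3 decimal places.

OR = (11 × 239) / (69 × 11) = 2629/759 ≈ 3.464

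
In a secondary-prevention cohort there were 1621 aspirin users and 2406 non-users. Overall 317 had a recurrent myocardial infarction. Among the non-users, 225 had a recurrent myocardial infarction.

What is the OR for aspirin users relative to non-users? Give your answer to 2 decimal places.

OR = 0.58

aspirin users with the outcome: 317 − 225 = 92
aspirin users without the outcome: 1621 − 92 = 1529
non-users without the outcome: 2406 − 225 = 2181
OR = (92 × 2181) / (1529 × 225) = 200652/344025 ≈ 0.58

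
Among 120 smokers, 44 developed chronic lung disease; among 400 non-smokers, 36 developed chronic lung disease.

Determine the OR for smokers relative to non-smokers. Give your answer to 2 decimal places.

odds, smokers = 44/76 = 0.5789
odds, non-smokers = 36/364 = 0.0989
OR = 0.5789 / 0.0989 = 5.85

5.85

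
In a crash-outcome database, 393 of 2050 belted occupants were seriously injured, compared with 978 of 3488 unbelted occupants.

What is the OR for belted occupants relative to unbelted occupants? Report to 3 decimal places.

OR = (393 × 2510) / (1657 × 978) = 986430/1620546 ≈ 0.609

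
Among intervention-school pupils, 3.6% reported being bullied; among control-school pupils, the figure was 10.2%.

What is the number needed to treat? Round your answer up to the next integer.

NNT: 16

absolute risk difference = 0.066000
1 / 0.066000 = 15.152 → round up → 16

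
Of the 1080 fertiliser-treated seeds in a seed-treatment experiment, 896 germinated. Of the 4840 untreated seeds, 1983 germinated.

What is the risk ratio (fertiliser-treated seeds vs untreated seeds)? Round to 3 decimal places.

risk, fertiliser-treated seeds = 896/1080 = 0.8296
risk, untreated seeds = 1983/4840 = 0.4097
RR = 0.8296 / 0.4097 = 2.025

RR = 2.025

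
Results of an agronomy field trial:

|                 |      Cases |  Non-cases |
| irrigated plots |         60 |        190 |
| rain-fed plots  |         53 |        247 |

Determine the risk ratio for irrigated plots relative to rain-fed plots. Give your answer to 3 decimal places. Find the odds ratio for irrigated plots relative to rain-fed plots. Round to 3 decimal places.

risk, irrigated plots = 60/250 = 0.2400
risk, rain-fed plots = 53/300 = 0.1767
RR = 0.2400 / 0.1767 = 1.358
odds, irrigated plots = 60/190 = 0.3158
odds, rain-fed plots = 53/247 = 0.2146
OR = 0.3158 / 0.2146 = 1.472

RR = 1.358; OR = 1.472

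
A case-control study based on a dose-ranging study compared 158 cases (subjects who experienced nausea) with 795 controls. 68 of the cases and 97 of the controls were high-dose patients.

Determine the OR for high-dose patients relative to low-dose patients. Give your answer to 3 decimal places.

OR = (68 × 698) / (97 × 90) = 47464/8730 ≈ 5.437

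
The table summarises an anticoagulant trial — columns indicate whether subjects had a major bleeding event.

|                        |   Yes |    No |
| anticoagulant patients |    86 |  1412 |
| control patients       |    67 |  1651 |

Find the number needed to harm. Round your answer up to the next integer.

NNH: 55

risk, anticoagulant patients = 86/1498 = 0.057410
risk, control patients = 67/1718 = 0.038999
absolute risk difference = 0.018411
1 / 0.018411 = 54.315 → round up → 55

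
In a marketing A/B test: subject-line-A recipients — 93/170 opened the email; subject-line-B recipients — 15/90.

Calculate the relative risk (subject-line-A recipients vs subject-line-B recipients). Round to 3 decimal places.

3.282

risk, subject-line-A recipients = 93/170 = 0.5471
risk, subject-line-B recipients = 15/90 = 0.1667
RR = 0.5471 / 0.1667 = 3.282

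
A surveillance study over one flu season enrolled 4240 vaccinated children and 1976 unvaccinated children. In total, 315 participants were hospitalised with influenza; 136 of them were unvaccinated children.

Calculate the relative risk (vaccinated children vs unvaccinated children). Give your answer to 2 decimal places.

RR: 0.61

vaccinated children with the outcome: 315 − 136 = 179
vaccinated children without the outcome: 4240 − 179 = 4061
unvaccinated children without the outcome: 1976 − 136 = 1840
risk, vaccinated children = 179/4240 = 0.04222
risk, unvaccinated children = 136/1976 = 0.06883
RR = 0.04222 / 0.06883 = 0.61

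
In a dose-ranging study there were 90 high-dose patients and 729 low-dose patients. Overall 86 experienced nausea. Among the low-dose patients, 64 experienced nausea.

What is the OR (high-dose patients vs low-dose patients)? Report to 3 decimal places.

high-dose patients with the outcome: 86 − 64 = 22
high-dose patients without the outcome: 90 − 22 = 68
low-dose patients without the outcome: 729 − 64 = 665
OR = (22 × 665) / (68 × 64) = 14630/4352 ≈ 3.362

3.362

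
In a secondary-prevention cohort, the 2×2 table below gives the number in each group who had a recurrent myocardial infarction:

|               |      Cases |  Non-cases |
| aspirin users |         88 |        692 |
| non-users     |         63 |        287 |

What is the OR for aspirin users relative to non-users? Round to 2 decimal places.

OR ≈ 0.58

odds, aspirin users = 88/692 = 0.1272
odds, non-users = 63/287 = 0.2195
OR = 0.1272 / 0.2195 = 0.58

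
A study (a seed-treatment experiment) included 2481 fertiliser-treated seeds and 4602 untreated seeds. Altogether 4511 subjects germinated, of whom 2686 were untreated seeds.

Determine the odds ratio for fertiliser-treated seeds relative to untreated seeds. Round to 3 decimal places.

OR ≈ 1.984

fertiliser-treated seeds with the outcome: 4511 − 2686 = 1825
fertiliser-treated seeds without the outcome: 2481 − 1825 = 656
untreated seeds without the outcome: 4602 − 2686 = 1916
OR = (1825 × 1916) / (656 × 2686) = 3496700/1762016 ≈ 1.984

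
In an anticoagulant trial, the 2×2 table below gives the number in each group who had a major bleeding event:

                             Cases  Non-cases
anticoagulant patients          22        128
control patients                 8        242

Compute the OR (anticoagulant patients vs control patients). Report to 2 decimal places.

OR = (22 × 242) / (128 × 8) = 5324/1024 ≈ 5.20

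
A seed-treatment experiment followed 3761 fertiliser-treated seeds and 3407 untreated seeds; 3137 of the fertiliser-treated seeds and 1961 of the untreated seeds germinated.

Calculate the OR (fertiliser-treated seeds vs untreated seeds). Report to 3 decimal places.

odds, fertiliser-treated seeds = 3137/624 = 5.0272
odds, untreated seeds = 1961/1446 = 1.3562
OR = 5.0272 / 1.3562 = 3.707

OR: 3.707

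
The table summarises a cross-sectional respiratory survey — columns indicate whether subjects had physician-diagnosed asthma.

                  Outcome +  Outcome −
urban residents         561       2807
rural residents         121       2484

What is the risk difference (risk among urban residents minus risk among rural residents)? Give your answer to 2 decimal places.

0.12

risk, urban residents = 561/3368 = 0.16657
risk, rural residents = 121/2605 = 0.04645
risk difference = 0.16657 − 0.04645 = 0.12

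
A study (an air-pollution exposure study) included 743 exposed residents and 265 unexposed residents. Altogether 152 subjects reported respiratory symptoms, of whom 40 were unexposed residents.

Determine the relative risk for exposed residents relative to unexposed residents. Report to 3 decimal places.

exposed residents with the outcome: 152 − 40 = 112
exposed residents without the outcome: 743 − 112 = 631
unexposed residents without the outcome: 265 − 40 = 225
risk, exposed residents = 112/743 = 0.1507
risk, unexposed residents = 40/265 = 0.1509
RR = 0.1507 / 0.1509 = 0.999

RR: 0.999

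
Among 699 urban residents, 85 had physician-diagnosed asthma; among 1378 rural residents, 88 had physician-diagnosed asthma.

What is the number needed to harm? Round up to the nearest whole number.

risk, urban residents = 85/699 = 0.121602
risk, rural residents = 88/1378 = 0.063861
absolute risk difference = 0.057742
1 / 0.057742 = 17.318 → round up → 18

NNH: 18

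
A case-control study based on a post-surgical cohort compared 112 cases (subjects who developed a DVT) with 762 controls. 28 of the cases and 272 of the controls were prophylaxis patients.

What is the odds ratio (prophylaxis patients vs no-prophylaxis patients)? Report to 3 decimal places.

odds, prophylaxis patients = 28/272 = 0.1029
odds, no-prophylaxis patients = 84/490 = 0.1714
OR = 0.1029 / 0.1714 = 0.600

OR: 0.600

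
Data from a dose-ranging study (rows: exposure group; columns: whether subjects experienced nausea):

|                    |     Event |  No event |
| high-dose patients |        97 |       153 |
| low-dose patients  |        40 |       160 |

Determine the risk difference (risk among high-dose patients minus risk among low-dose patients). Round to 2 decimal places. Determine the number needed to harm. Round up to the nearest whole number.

RD = 0.19; NNH = 6

risk, high-dose patients = 97/250 = 0.3880
risk, low-dose patients = 40/200 = 0.2000
risk difference = 0.3880 − 0.2000 = 0.19
absolute risk difference = 0.188000
1 / 0.188000 = 5.319 → round up → 6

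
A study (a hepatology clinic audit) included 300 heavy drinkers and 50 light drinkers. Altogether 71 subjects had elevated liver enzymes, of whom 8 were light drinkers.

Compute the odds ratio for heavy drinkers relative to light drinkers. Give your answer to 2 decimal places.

heavy drinkers with the outcome: 71 − 8 = 63
heavy drinkers without the outcome: 300 − 63 = 237
light drinkers without the outcome: 50 − 8 = 42
odds, heavy drinkers = 63/237 = 0.2658
odds, light drinkers = 8/42 = 0.1905
OR = 0.2658 / 0.1905 = 1.40

1.40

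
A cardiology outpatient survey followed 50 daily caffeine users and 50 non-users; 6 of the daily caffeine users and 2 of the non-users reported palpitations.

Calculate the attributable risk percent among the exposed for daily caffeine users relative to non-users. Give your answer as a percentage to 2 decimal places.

risk, daily caffeine users = 6/50 = 0.12000
risk, non-users = 2/50 = 0.04000
AR% = (0.12000 − 0.04000) / 0.12000 = 0.6667 → 66.67%

66.67%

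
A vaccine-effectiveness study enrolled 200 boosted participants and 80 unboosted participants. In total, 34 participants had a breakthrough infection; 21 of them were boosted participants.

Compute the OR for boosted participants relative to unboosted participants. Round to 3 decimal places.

OR ≈ 0.605

boosted participants without the outcome: 200 − 21 = 179
unboosted participants with the outcome: 34 − 21 = 13
unboosted participants without the outcome: 80 − 13 = 67
odds, boosted participants = 21/179 = 0.1173
odds, unboosted participants = 13/67 = 0.1940
OR = 0.1173 / 0.1940 = 0.605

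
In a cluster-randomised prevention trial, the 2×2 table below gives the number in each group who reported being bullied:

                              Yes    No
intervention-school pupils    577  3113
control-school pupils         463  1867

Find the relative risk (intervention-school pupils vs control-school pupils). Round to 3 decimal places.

risk, intervention-school pupils = 577/3690 = 0.1564
risk, control-school pupils = 463/2330 = 0.1987
RR = 0.1564 / 0.1987 = 0.787

0.787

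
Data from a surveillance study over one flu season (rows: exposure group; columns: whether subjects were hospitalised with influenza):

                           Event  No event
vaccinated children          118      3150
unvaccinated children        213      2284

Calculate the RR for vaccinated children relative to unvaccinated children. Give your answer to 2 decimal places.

risk, vaccinated children = 118/3268 = 0.03611
risk, unvaccinated children = 213/2497 = 0.08530
RR = 0.03611 / 0.08530 = 0.42

RR: 0.42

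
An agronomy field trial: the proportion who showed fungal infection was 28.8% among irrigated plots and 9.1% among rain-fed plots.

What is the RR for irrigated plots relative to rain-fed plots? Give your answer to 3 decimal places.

RR = 0.2880 / 0.0910 = 3.165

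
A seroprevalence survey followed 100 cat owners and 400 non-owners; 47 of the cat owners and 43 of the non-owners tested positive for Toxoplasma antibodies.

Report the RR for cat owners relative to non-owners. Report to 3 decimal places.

risk, cat owners = 47/100 = 0.4700
risk, non-owners = 43/400 = 0.1075
RR = 0.4700 / 0.1075 = 4.372

4.372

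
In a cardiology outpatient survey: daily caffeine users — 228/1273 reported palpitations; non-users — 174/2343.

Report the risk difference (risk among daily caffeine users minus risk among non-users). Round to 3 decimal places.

risk, daily caffeine users = 228/1273 = 0.1791
risk, non-users = 174/2343 = 0.0743
risk difference = 0.1791 − 0.0743 = 0.105

RD ≈ 0.105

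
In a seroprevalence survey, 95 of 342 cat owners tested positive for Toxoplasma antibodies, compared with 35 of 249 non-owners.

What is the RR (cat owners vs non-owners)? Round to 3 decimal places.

risk, cat owners = 95/342 = 0.2778
risk, non-owners = 35/249 = 0.1406
RR = 0.2778 / 0.1406 = 1.976

RR = 1.976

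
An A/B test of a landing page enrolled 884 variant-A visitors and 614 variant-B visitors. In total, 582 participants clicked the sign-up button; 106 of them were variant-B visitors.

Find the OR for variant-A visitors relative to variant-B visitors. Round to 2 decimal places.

OR: 5.59

variant-A visitors with the outcome: 582 − 106 = 476
variant-A visitors without the outcome: 884 − 476 = 408
variant-B visitors without the outcome: 614 − 106 = 508
odds, variant-A visitors = 476/408 = 1.1667
odds, variant-B visitors = 106/508 = 0.2087
OR = 1.1667 / 0.2087 = 5.59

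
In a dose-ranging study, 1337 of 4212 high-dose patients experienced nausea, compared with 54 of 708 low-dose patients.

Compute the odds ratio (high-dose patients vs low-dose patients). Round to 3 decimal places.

OR = (1337 × 654) / (2875 × 54) = 874398/155250 ≈ 5.632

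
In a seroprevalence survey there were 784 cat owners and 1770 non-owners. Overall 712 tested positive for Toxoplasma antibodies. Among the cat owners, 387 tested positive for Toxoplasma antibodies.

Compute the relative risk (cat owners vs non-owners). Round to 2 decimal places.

cat owners without the outcome: 784 − 387 = 397
non-owners with the outcome: 712 − 387 = 325
non-owners without the outcome: 1770 − 325 = 1445
risk, cat owners = 387/784 = 0.4936
risk, non-owners = 325/1770 = 0.1836
RR = 0.4936 / 0.1836 = 2.69

RR = 2.69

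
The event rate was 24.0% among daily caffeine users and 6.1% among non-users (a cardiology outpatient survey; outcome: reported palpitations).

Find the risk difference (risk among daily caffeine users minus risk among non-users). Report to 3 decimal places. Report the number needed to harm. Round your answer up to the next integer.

RD = 0.179; NNH = 6

risk difference = 0.2400 − 0.0610 = 0.179
absolute risk difference = 0.179000
1 / 0.179000 = 5.587 → round up → 6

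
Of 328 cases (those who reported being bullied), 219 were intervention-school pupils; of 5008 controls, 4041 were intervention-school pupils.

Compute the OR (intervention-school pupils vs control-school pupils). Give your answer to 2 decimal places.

OR ≈ 0.48

odds, intervention-school pupils = 219/4041 = 0.0542
odds, control-school pupils = 109/967 = 0.1127
OR = 0.0542 / 0.1127 = 0.48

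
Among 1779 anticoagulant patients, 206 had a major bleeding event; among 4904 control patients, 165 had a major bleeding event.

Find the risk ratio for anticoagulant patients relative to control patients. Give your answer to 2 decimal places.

RR = 3.44

risk, anticoagulant patients = 206/1779 = 0.11580
risk, control patients = 165/4904 = 0.03365
RR = 0.11580 / 0.03365 = 3.44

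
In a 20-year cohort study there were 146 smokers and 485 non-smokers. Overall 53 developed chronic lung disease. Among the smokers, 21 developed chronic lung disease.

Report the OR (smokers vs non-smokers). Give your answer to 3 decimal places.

2.378

smokers without the outcome: 146 − 21 = 125
non-smokers with the outcome: 53 − 21 = 32
non-smokers without the outcome: 485 − 32 = 453
OR = (21 × 453) / (125 × 32) = 9513/4000 ≈ 2.378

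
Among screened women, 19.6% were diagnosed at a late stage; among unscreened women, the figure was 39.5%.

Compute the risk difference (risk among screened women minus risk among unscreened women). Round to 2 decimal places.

risk difference = 0.1960 − 0.3950 = -0.20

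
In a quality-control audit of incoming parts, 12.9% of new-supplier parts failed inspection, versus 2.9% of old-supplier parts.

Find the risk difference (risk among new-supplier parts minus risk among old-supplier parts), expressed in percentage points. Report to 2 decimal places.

10.00

risk difference = 0.12900 − 0.02900 = 0.10000 → 10.00 percentage points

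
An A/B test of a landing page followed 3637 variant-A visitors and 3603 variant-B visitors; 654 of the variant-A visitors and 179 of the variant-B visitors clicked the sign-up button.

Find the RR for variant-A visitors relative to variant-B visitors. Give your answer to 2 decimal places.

risk, variant-A visitors = 654/3637 = 0.17982
risk, variant-B visitors = 179/3603 = 0.04968
RR = 0.17982 / 0.04968 = 3.62

3.62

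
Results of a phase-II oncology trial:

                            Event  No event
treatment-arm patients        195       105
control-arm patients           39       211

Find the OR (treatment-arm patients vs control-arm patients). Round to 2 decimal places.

OR = (195 × 211) / (105 × 39) = 41145/4095 ≈ 10.05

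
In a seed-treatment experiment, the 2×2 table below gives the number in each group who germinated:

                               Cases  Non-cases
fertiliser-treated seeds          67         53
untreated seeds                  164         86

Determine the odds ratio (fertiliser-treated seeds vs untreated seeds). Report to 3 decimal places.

0.663

odds, fertiliser-treated seeds = 67/53 = 1.2642
odds, untreated seeds = 164/86 = 1.9070
OR = 1.2642 / 1.9070 = 0.663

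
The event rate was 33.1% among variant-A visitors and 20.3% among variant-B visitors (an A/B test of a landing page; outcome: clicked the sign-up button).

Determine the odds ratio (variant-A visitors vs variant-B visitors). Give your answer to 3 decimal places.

odds, variant-A visitors = 0.3310/0.6690 = 0.4948
odds, variant-B visitors = 0.2030/0.7970 = 0.2547
OR = 0.4948 / 0.2547 = 1.943

1.943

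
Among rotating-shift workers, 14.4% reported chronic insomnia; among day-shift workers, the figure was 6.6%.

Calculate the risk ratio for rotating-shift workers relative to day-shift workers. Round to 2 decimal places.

RR = 0.1440 / 0.0660 = 2.18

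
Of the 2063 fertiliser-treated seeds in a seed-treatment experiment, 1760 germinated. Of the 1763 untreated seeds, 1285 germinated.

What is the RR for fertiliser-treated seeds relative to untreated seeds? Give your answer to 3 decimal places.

risk, fertiliser-treated seeds = 1760/2063 = 0.8531
risk, untreated seeds = 1285/1763 = 0.7289
RR = 0.8531 / 0.7289 = 1.170

1.170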